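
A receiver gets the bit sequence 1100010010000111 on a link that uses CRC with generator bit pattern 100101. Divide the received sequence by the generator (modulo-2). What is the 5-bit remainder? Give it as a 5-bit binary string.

00000

Modulo-2 division of 1100010010000111 by 100101:
  pos 0: 110001 XOR 100101 = 010100
  pos 1: 101000 XOR 100101 = 001101
  pos 3: 110101 XOR 100101 = 010000
  pos 4: 100000 XOR 100101 = 000101
  pos 7: 101000 XOR 100101 = 001101
  pos 9: 110111 XOR 100101 = 010010
  pos 10: 100101 XOR 100101 = 000000
Remainder = 00000 (zero — the frame passes the CRC check).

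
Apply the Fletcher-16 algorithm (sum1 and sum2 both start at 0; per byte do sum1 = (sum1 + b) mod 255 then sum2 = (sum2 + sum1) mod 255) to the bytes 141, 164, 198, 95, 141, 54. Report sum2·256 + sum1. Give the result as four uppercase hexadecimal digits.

Running sums (mod 255):
  after byte 0 (141): sum1=141, sum2=141
  after byte 1 (164): sum1=50, sum2=191
  after byte 2 (198): sum1=248, sum2=184
  after byte 3 (95): sum1=88, sum2=17
  after byte 4 (141): sum1=229, sum2=246
  after byte 5 (54): sum1=28, sum2=19
Checksum = sum2·256 + sum1 = 19·256 + 28 = 4892 = 0x131C.

131C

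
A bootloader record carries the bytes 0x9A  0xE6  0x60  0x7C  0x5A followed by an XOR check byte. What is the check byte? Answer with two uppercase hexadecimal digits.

XOR the bytes together:
  start with 0x9A
  0x9A ⊕ 0xE6 = 0x7C
  0x7C ⊕ 0x60 = 0x1C
  0x1C ⊕ 0x7C = 0x60
  0x60 ⊕ 0x5A = 0x3A

3A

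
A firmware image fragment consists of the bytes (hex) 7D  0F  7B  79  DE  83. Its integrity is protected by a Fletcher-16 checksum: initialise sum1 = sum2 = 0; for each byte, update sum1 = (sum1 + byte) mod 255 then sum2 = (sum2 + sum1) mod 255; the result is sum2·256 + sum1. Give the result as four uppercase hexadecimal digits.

Running sums (mod 255):
  after byte 0 (7D): sum1=125, sum2=125
  after byte 1 (0F): sum1=140, sum2=10
  after byte 2 (7B): sum1=8, sum2=18
  after byte 3 (79): sum1=129, sum2=147
  after byte 4 (DE): sum1=96, sum2=243
  after byte 5 (83): sum1=227, sum2=215
Checksum = sum2·256 + sum1 = 215·256 + 227 = 55267 = 0xD7E3.

D7E3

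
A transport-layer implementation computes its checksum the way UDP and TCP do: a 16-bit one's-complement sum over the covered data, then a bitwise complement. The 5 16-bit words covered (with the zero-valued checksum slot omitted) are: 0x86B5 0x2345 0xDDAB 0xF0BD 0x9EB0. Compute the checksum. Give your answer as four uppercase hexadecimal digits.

E8EA

One's-complement addition (fold any carry out of bit 15 back into bit 0):
  0x86B5 + 0x2345 = 0x0A9FA
  0xA9FA + 0xDDAB = 0x187A5 → wrap carry → 0x87A6
  0x87A6 + 0xF0BD = 0x17863 → wrap carry → 0x7864
  0x7864 + 0x9EB0 = 0x11714 → wrap carry → 0x1715
One's-complement sum = 0x1715.
Checksum = ~0x1715 & 0xFFFF = 0xE8EA.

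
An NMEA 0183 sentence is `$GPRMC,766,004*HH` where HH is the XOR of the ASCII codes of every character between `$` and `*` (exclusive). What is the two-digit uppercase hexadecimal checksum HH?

XOR the ASCII codes of the payload characters:
  'G' = 0x47 → acc = 0x47
  'P' = 0x50 → acc = 0x17
  'R' = 0x52 → acc = 0x45
  'M' = 0x4D → acc = 0x08
  'C' = 0x43 → acc = 0x4B
  ',' = 0x2C → acc = 0x67
  '7' = 0x37 → acc = 0x50
  '6' = 0x36 → acc = 0x66
  '6' = 0x36 → acc = 0x50
  ',' = 0x2C → acc = 0x7C
  '0' = 0x30 → acc = 0x4C
  '0' = 0x30 → acc = 0x7C
  '4' = 0x34 → acc = 0x48
Checksum = 0x48.

48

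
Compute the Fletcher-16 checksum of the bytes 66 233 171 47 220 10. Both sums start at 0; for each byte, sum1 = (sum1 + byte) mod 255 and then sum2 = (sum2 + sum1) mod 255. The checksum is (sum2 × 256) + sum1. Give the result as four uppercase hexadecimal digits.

Running sums (mod 255):
  after byte 0 (66): sum1=66, sum2=66
  after byte 1 (233): sum1=44, sum2=110
  after byte 2 (171): sum1=215, sum2=70
  after byte 3 (47): sum1=7, sum2=77
  after byte 4 (220): sum1=227, sum2=49
  after byte 5 (10): sum1=237, sum2=31
Checksum = sum2·256 + sum1 = 31·256 + 237 = 8173 = 0x1FED.

1FED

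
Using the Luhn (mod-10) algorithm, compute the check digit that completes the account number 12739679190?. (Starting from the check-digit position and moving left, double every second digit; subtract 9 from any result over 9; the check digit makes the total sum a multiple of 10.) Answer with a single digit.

Partial digits right→left: 0 9 1 9 7 6 9 3 7 2 1
Double every second digit counting from the check-digit position (so the 1st, 3rd, 5th, ... of the partial from the right).
  doubled (with −9 where >9): 0 2 5 9 5 2 → sum 23
  kept as-is: 9 9 6 3 2 → sum 29
Total = 23 + 29 = 52.
Check digit = (10 − (52 mod 10)) mod 10 = 8.

8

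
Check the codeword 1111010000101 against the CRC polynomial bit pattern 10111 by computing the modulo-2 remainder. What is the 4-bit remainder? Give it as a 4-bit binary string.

0001

Modulo-2 division of 1111010000101 by 10111:
  pos 0: 11110 XOR 10111 = 01001
  pos 1: 10011 XOR 10111 = 00100
  pos 3: 10000 XOR 10111 = 00111
  pos 5: 11100 XOR 10111 = 01011
  pos 6: 10111 XOR 10111 = 00000
Remainder = 0001 (nonzero — an error is detected).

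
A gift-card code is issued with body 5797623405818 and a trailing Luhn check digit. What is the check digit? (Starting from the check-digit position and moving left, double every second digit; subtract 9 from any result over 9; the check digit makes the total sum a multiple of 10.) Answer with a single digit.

1

Partial digits right→left: 8 1 8 5 0 4 3 2 6 7 9 7 5
Double every second digit counting from the check-digit position (so the 1st, 3rd, 5th, ... of the partial from the right).
  doubled (with −9 where >9): 7 7 0 6 3 9 1 → sum 33
  kept as-is: 1 5 4 2 7 7 → sum 26
Total = 33 + 26 = 59.
Check digit = (10 − (59 mod 10)) mod 10 = 1.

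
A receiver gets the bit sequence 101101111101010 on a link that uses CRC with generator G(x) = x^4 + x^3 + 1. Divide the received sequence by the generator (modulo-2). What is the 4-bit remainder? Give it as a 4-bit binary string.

Modulo-2 division of 101101111101010 by 11001:
  pos 0: 10110 XOR 11001 = 01111
  pos 1: 11111 XOR 11001 = 00110
  pos 3: 11011 XOR 11001 = 00010
  pos 6: 10110 XOR 11001 = 01111
  pos 7: 11111 XOR 11001 = 00110
  pos 9: 11001 XOR 11001 = 00000
Remainder = 0000 (zero — the frame passes the CRC check).

0000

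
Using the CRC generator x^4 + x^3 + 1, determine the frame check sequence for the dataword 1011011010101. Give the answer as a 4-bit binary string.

Append 4 zeros: 10110110101010000. Divide by 11001 (XOR where the leading bit is 1):
  pos 0: 10110 XOR 11001 = 01111
  pos 1: 11111 XOR 11001 = 00110
  pos 3: 11010 XOR 11001 = 00011
  pos 6: 11101 XOR 11001 = 00100
  pos 8: 10001 XOR 11001 = 01000
  pos 9: 10000 XOR 11001 = 01001
  pos 10: 10010 XOR 11001 = 01011
  pos 11: 10110 XOR 11001 = 01111
  pos 12: 11110 XOR 11001 = 00111
Remainder (last 4 bits) = 0111. This is the CRC / FCS.

0111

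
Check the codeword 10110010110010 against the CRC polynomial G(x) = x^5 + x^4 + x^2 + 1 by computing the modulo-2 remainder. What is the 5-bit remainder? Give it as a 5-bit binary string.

01000

Modulo-2 division of 10110010110010 by 110101:
  pos 0: 101100 XOR 110101 = 011001
  pos 1: 110011 XOR 110101 = 000110
  pos 4: 110011 XOR 110101 = 000110
  pos 7: 110001 XOR 110101 = 000100
Remainder = 01000 (nonzero — an error is detected).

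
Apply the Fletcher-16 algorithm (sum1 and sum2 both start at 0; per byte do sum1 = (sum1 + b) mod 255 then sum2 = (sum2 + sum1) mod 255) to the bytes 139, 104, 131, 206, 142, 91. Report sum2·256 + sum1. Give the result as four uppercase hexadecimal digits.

4230

Running sums (mod 255):
  after byte 0 (139): sum1=139, sum2=139
  after byte 1 (104): sum1=243, sum2=127
  after byte 2 (131): sum1=119, sum2=246
  after byte 3 (206): sum1=70, sum2=61
  after byte 4 (142): sum1=212, sum2=18
  after byte 5 (91): sum1=48, sum2=66
Checksum = sum2·256 + sum1 = 66·256 + 48 = 16944 = 0x4230.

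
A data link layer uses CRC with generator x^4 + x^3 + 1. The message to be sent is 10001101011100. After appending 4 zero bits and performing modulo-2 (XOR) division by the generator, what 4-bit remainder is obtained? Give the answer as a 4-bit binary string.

1101

Append 4 zeros: 100011010111000000. Divide by 11001 (XOR where the leading bit is 1):
  pos 0: 10001 XOR 11001 = 01000
  pos 1: 10001 XOR 11001 = 01000
  pos 2: 10000 XOR 11001 = 01001
  pos 3: 10011 XOR 11001 = 01010
  pos 4: 10100 XOR 11001 = 01101
  pos 5: 11011 XOR 11001 = 00010
  pos 8: 10110 XOR 11001 = 01111
  pos 9: 11110 XOR 11001 = 00111
  pos 11: 11100 XOR 11001 = 00101
  pos 13: 10100 XOR 11001 = 01101
Remainder (last 4 bits) = 1101. This is the CRC / FCS.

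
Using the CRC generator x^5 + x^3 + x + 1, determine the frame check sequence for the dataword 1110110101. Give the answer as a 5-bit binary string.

10011

Append 5 zeros: 111011010100000. Divide by 101011 (XOR where the leading bit is 1):
  pos 0: 111011 XOR 101011 = 010000
  pos 1: 100000 XOR 101011 = 001011
  pos 3: 101110 XOR 101011 = 000101
  pos 6: 101100 XOR 101011 = 000111
  pos 9: 111000 XOR 101011 = 010011
Remainder (last 5 bits) = 10011. This is the CRC / FCS.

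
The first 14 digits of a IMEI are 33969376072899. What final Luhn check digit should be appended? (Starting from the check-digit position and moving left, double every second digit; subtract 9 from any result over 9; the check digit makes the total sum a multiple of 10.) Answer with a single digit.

Partial digits right→left: 9 9 8 2 7 0 6 7 3 9 6 9 3 3
Double every second digit counting from the check-digit position (so the 1st, 3rd, 5th, ... of the partial from the right).
  doubled (with −9 where >9): 9 7 5 3 6 3 6 → sum 39
  kept as-is: 9 2 0 7 9 9 3 → sum 39
Total = 39 + 39 = 78.
Check digit = (10 − (78 mod 10)) mod 10 = 2.

2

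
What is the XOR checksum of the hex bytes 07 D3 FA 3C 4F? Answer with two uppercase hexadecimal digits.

5D

XOR the bytes together:
  start with 0x07
  0x07 ⊕ 0xD3 = 0xD4
  0xD4 ⊕ 0xFA = 0x2E
  0x2E ⊕ 0x3C = 0x12
  0x12 ⊕ 0x4F = 0x5D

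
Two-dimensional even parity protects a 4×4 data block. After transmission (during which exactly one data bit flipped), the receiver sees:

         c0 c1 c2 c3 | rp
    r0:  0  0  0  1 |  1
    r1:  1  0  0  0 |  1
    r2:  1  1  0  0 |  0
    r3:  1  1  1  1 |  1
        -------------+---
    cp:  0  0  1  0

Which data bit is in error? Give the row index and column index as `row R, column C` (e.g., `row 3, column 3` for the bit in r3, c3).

row 3, column 0

Recompute each row's even parity and compare to rp:
  r0: data parity 1, sent rp 1 → ok
  r1: data parity 1, sent rp 1 → ok
  r2: data parity 0, sent rp 0 → ok
  r3: data parity 0, sent rp 1 → mismatch
Recompute each column's even parity and compare to cp:
  c0: data parity 1, sent cp 0 → mismatch
  c1: data parity 0, sent cp 0 → ok
  c2: data parity 1, sent cp 1 → ok
  c3: data parity 0, sent cp 0 → ok
Exactly one row (r3) and one column (c0) fail → the flipped bit is at their intersection.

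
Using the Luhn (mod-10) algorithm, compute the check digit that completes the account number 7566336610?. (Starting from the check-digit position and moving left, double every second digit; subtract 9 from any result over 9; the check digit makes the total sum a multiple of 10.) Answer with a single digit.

4

Partial digits right→left: 0 1 6 6 3 3 6 6 5 7
Double every second digit counting from the check-digit position (so the 1st, 3rd, 5th, ... of the partial from the right).
  doubled (with −9 where >9): 0 3 6 3 1 → sum 13
  kept as-is: 1 6 3 6 7 → sum 23
Total = 13 + 23 = 36.
Check digit = (10 − (36 mod 10)) mod 10 = 4.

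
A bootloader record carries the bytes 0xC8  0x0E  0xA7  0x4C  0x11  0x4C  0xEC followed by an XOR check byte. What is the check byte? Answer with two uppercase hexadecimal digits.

XOR the bytes together:
  start with 0xC8
  0xC8 ⊕ 0x0E = 0xC6
  0xC6 ⊕ 0xA7 = 0x61
  0x61 ⊕ 0x4C = 0x2D
  0x2D ⊕ 0x11 = 0x3C
  0x3C ⊕ 0x4C = 0x70
  0x70 ⊕ 0xEC = 0x9C

9C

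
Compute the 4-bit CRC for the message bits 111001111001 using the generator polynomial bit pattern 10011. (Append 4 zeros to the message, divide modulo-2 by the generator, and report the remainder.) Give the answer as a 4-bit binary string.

0101

Append 4 zeros: 1110011110010000. Divide by 10011 (XOR where the leading bit is 1):
  pos 0: 11100 XOR 10011 = 01111
  pos 1: 11111 XOR 10011 = 01100
  pos 2: 11001 XOR 10011 = 01010
  pos 3: 10101 XOR 10011 = 00110
  pos 5: 11010 XOR 10011 = 01001
  pos 6: 10010 XOR 10011 = 00001
  pos 10: 11000 XOR 10011 = 01011
  pos 11: 10110 XOR 10011 = 00101
Remainder (last 4 bits) = 0101. This is the CRC / FCS.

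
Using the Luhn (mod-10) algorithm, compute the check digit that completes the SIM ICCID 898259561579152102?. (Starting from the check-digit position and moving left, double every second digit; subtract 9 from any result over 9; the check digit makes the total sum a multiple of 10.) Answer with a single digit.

1

Partial digits right→left: 2 0 1 2 5 1 9 7 5 1 6 5 9 5 2 8 9 8
Double every second digit counting from the check-digit position (so the 1st, 3rd, 5th, ... of the partial from the right).
  doubled (with −9 where >9): 4 2 1 9 1 3 9 4 9 → sum 42
  kept as-is: 0 2 1 7 1 5 5 8 8 → sum 37
Total = 42 + 37 = 79.
Check digit = (10 − (79 mod 10)) mod 10 = 1.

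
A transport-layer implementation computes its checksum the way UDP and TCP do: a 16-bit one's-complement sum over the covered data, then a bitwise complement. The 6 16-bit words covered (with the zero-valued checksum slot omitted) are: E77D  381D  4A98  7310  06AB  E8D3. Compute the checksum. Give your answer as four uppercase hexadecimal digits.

333D

One's-complement addition (fold any carry out of bit 15 back into bit 0):
  0xE77D + 0x381D = 0x11F9A → wrap carry → 0x1F9B
  0x1F9B + 0x4A98 = 0x06A33
  0x6A33 + 0x7310 = 0x0DD43
  0xDD43 + 0x06AB = 0x0E3EE
  0xE3EE + 0xE8D3 = 0x1CCC1 → wrap carry → 0xCCC2
One's-complement sum = 0xCCC2.
Checksum = ~0xCCC2 & 0xFFFF = 0x333D.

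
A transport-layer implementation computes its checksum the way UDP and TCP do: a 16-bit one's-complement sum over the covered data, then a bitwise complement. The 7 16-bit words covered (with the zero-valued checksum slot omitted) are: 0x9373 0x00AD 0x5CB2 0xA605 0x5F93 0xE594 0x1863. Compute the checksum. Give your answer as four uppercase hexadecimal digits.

One's-complement addition (fold any carry out of bit 15 back into bit 0):
  0x9373 + 0x00AD = 0x09420
  0x9420 + 0x5CB2 = 0x0F0D2
  0xF0D2 + 0xA605 = 0x196D7 → wrap carry → 0x96D8
  0x96D8 + 0x5F93 = 0x0F66B
  0xF66B + 0xE594 = 0x1DBFF → wrap carry → 0xDC00
  0xDC00 + 0x1863 = 0x0F463
One's-complement sum = 0xF463.
Checksum = ~0xF463 & 0xFFFF = 0x0B9C.

0B9C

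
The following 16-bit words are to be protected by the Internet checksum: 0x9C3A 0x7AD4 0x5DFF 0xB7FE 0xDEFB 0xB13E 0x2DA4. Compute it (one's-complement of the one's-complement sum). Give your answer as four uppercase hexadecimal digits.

One's-complement addition (fold any carry out of bit 15 back into bit 0):
  0x9C3A + 0x7AD4 = 0x1170E → wrap carry → 0x170F
  0x170F + 0x5DFF = 0x0750E
  0x750E + 0xB7FE = 0x12D0C → wrap carry → 0x2D0D
  0x2D0D + 0xDEFB = 0x10C08 → wrap carry → 0x0C09
  0x0C09 + 0xB13E = 0x0BD47
  0xBD47 + 0x2DA4 = 0x0EAEB
One's-complement sum = 0xEAEB.
Checksum = ~0xEAEB & 0xFFFF = 0x1514.

1514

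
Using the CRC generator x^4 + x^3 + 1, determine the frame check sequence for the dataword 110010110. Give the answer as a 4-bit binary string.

Append 4 zeros: 1100101100000. Divide by 11001 (XOR where the leading bit is 1):
  pos 0: 11001 XOR 11001 = 00000
  pos 6: 11000 XOR 11001 = 00001
Remainder (last 4 bits) = 0100. This is the CRC / FCS.

0100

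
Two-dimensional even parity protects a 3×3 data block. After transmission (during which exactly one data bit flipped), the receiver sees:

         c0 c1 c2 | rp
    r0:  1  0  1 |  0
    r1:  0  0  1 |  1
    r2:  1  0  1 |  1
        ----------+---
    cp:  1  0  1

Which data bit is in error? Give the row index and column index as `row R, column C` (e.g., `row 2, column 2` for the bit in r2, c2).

row 2, column 0

Recompute each row's even parity and compare to rp:
  r0: data parity 0, sent rp 0 → ok
  r1: data parity 1, sent rp 1 → ok
  r2: data parity 0, sent rp 1 → mismatch
Recompute each column's even parity and compare to cp:
  c0: data parity 0, sent cp 1 → mismatch
  c1: data parity 0, sent cp 0 → ok
  c2: data parity 1, sent cp 1 → ok
Exactly one row (r2) and one column (c0) fail → the flipped bit is at their intersection.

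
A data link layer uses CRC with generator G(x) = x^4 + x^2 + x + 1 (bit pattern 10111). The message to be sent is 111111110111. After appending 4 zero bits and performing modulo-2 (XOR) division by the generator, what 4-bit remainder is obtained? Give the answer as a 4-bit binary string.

Append 4 zeros: 1111111101110000. Divide by 10111 (XOR where the leading bit is 1):
  pos 0: 11111 XOR 10111 = 01000
  pos 1: 10001 XOR 10111 = 00110
  pos 3: 11011 XOR 10111 = 01100
  pos 4: 11000 XOR 10111 = 01111
  pos 5: 11111 XOR 10111 = 01000
  pos 6: 10001 XOR 10111 = 00110
  pos 8: 11010 XOR 10111 = 01101
  pos 9: 11010 XOR 10111 = 01101
  pos 10: 11010 XOR 10111 = 01101
  pos 11: 11010 XOR 10111 = 01101
Remainder (last 4 bits) = 1101. This is the CRC / FCS.

1101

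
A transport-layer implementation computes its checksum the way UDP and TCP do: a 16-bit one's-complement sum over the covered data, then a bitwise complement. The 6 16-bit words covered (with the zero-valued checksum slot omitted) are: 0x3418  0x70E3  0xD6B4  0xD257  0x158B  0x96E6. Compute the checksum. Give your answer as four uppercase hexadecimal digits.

0586

One's-complement addition (fold any carry out of bit 15 back into bit 0):
  0x3418 + 0x70E3 = 0x0A4FB
  0xA4FB + 0xD6B4 = 0x17BAF → wrap carry → 0x7BB0
  0x7BB0 + 0xD257 = 0x14E07 → wrap carry → 0x4E08
  0x4E08 + 0x158B = 0x06393
  0x6393 + 0x96E6 = 0x0FA79
One's-complement sum = 0xFA79.
Checksum = ~0xFA79 & 0xFFFF = 0x0586.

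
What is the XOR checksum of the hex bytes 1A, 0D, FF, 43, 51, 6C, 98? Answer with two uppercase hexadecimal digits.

0E

XOR the bytes together:
  start with 0x1A
  0x1A ⊕ 0x0D = 0x17
  0x17 ⊕ 0xFF = 0xE8
  0xE8 ⊕ 0x43 = 0xAB
  0xAB ⊕ 0x51 = 0xFA
  0xFA ⊕ 0x6C = 0x96
  0x96 ⊕ 0x98 = 0x0E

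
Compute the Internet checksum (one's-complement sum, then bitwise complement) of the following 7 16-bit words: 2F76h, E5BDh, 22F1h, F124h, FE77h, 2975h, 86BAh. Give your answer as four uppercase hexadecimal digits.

One's-complement addition (fold any carry out of bit 15 back into bit 0):
  0x2F76 + 0xE5BD = 0x11533 → wrap carry → 0x1534
  0x1534 + 0x22F1 = 0x03825
  0x3825 + 0xF124 = 0x12949 → wrap carry → 0x294A
  0x294A + 0xFE77 = 0x127C1 → wrap carry → 0x27C2
  0x27C2 + 0x2975 = 0x05137
  0x5137 + 0x86BA = 0x0D7F1
One's-complement sum = 0xD7F1.
Checksum = ~0xD7F1 & 0xFFFF = 0x280E.

280E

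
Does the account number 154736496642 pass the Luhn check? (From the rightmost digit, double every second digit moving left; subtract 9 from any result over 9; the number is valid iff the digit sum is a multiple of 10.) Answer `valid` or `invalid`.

valid

From the right, keep odd positions and double even positions (subtract 9 from any doubled value over 9):
  doubled (positions 2,4,...): 8 3 8 6 8 2 → sum 35
  kept (positions 1,3,...): 2 6 9 6 7 5 → sum 35
Total = 70.
70 mod 10 = 0, so the number is valid.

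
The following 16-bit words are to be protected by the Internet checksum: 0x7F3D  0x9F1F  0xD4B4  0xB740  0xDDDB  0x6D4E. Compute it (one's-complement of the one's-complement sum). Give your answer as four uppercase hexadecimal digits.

0A83

One's-complement addition (fold any carry out of bit 15 back into bit 0):
  0x7F3D + 0x9F1F = 0x11E5C → wrap carry → 0x1E5D
  0x1E5D + 0xD4B4 = 0x0F311
  0xF311 + 0xB740 = 0x1AA51 → wrap carry → 0xAA52
  0xAA52 + 0xDDDB = 0x1882D → wrap carry → 0x882E
  0x882E + 0x6D4E = 0x0F57C
One's-complement sum = 0xF57C.
Checksum = ~0xF57C & 0xFFFF = 0x0A83.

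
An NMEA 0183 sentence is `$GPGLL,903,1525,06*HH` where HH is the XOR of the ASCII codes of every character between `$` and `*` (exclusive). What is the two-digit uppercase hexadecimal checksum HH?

XOR the ASCII codes of the payload characters:
  'G' = 0x47 → acc = 0x47
  'P' = 0x50 → acc = 0x17
  'G' = 0x47 → acc = 0x50
  'L' = 0x4C → acc = 0x1C
  'L' = 0x4C → acc = 0x50
  ',' = 0x2C → acc = 0x7C
  '9' = 0x39 → acc = 0x45
  '0' = 0x30 → acc = 0x75
  '3' = 0x33 → acc = 0x46
  ',' = 0x2C → acc = 0x6A
  '1' = 0x31 → acc = 0x5B
  '5' = 0x35 → acc = 0x6E
  '2' = 0x32 → acc = 0x5C
  '5' = 0x35 → acc = 0x69
  ',' = 0x2C → acc = 0x45
  '0' = 0x30 → acc = 0x75
  '6' = 0x36 → acc = 0x43
Checksum = 0x43.

43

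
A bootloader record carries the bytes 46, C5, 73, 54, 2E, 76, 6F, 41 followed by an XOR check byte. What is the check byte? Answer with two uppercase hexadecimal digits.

XOR the bytes together:
  start with 0x46
  0x46 ⊕ 0xC5 = 0x83
  0x83 ⊕ 0x73 = 0xF0
  0xF0 ⊕ 0x54 = 0xA4
  0xA4 ⊕ 0x2E = 0x8A
  0x8A ⊕ 0x76 = 0xFC
  0xFC ⊕ 0x6F = 0x93
  0x93 ⊕ 0x41 = 0xD2

D2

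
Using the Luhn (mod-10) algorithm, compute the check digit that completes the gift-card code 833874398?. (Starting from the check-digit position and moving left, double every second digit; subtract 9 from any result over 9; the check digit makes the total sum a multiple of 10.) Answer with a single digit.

Partial digits right→left: 8 9 3 4 7 8 3 3 8
Double every second digit counting from the check-digit position (so the 1st, 3rd, 5th, ... of the partial from the right).
  doubled (with −9 where >9): 7 6 5 6 7 → sum 31
  kept as-is: 9 4 8 3 → sum 24
Total = 31 + 24 = 55.
Check digit = (10 − (55 mod 10)) mod 10 = 5.

5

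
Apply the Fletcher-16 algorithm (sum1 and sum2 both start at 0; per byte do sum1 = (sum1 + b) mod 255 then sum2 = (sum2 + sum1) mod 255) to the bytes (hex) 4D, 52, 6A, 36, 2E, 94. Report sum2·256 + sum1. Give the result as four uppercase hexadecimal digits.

Running sums (mod 255):
  after byte 0 (4D): sum1=77, sum2=77
  after byte 1 (52): sum1=159, sum2=236
  after byte 2 (6A): sum1=10, sum2=246
  after byte 3 (36): sum1=64, sum2=55
  after byte 4 (2E): sum1=110, sum2=165
  after byte 5 (94): sum1=3, sum2=168
Checksum = sum2·256 + sum1 = 168·256 + 3 = 43011 = 0xA803.

A803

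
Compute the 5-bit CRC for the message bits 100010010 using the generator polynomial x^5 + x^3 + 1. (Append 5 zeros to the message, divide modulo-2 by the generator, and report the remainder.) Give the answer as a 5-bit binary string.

11010

Append 5 zeros: 10001001000000. Divide by 101001 (XOR where the leading bit is 1):
  pos 0: 100010 XOR 101001 = 001011
  pos 2: 101101 XOR 101001 = 000100
  pos 5: 100000 XOR 101001 = 001001
  pos 7: 100100 XOR 101001 = 001101
Remainder (last 5 bits) = 11010. This is the CRC / FCS.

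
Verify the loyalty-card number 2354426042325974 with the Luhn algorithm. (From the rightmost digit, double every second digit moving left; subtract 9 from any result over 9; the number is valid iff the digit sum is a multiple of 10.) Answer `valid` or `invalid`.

invalid

From the right, keep odd positions and double even positions (subtract 9 from any doubled value over 9):
  doubled (positions 2,4,...): 5 1 6 8 3 8 1 4 → sum 36
  kept (positions 1,3,...): 4 9 2 2 0 2 4 3 → sum 26
Total = 62.
62 mod 10 = 2, so the number is invalid.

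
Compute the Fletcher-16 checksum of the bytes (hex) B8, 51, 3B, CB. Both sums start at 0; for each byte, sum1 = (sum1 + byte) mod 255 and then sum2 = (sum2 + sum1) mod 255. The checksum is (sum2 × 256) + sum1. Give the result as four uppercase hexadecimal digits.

1911

Running sums (mod 255):
  after byte 0 (B8): sum1=184, sum2=184
  after byte 1 (51): sum1=10, sum2=194
  after byte 2 (3B): sum1=69, sum2=8
  after byte 3 (CB): sum1=17, sum2=25
Checksum = sum2·256 + sum1 = 25·256 + 17 = 6417 = 0x1911.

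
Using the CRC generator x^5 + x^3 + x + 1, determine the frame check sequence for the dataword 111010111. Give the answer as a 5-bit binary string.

Append 5 zeros: 11101011100000. Divide by 101011 (XOR where the leading bit is 1):
  pos 0: 111010 XOR 101011 = 010001
  pos 1: 100011 XOR 101011 = 001000
  pos 3: 100011 XOR 101011 = 001000
  pos 5: 100000 XOR 101011 = 001011
  pos 7: 101100 XOR 101011 = 000111
Remainder (last 5 bits) = 01110. This is the CRC / FCS.

01110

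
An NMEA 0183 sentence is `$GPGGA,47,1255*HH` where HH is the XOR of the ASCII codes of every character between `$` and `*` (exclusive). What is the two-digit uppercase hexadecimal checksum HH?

56

XOR the ASCII codes of the payload characters:
  'G' = 0x47 → acc = 0x47
  'P' = 0x50 → acc = 0x17
  'G' = 0x47 → acc = 0x50
  'G' = 0x47 → acc = 0x17
  'A' = 0x41 → acc = 0x56
  ',' = 0x2C → acc = 0x7A
  '4' = 0x34 → acc = 0x4E
  '7' = 0x37 → acc = 0x79
  ',' = 0x2C → acc = 0x55
  '1' = 0x31 → acc = 0x64
  '2' = 0x32 → acc = 0x56
  '5' = 0x35 → acc = 0x63
  '5' = 0x35 → acc = 0x56
Checksum = 0x56.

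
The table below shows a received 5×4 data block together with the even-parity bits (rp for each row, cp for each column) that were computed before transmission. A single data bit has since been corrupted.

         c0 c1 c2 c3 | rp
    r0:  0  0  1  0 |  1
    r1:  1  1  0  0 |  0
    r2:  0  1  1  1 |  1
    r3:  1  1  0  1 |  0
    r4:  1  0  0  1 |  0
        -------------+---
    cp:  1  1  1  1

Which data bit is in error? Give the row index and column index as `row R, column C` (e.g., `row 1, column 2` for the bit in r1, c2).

row 3, column 2

Recompute each row's even parity and compare to rp:
  r0: data parity 1, sent rp 1 → ok
  r1: data parity 0, sent rp 0 → ok
  r2: data parity 1, sent rp 1 → ok
  r3: data parity 1, sent rp 0 → mismatch
  r4: data parity 0, sent rp 0 → ok
Recompute each column's even parity and compare to cp:
  c0: data parity 1, sent cp 1 → ok
  c1: data parity 1, sent cp 1 → ok
  c2: data parity 0, sent cp 1 → mismatch
  c3: data parity 1, sent cp 1 → ok
Exactly one row (r3) and one column (c2) fail → the flipped bit is at their intersection.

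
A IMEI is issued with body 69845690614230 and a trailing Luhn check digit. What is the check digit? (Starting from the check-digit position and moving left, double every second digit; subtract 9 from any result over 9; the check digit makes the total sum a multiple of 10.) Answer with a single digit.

Partial digits right→left: 0 3 2 4 1 6 0 9 6 5 4 8 9 6
Double every second digit counting from the check-digit position (so the 1st, 3rd, 5th, ... of the partial from the right).
  doubled (with −9 where >9): 0 4 2 0 3 8 9 → sum 26
  kept as-is: 3 4 6 9 5 8 6 → sum 41
Total = 26 + 41 = 67.
Check digit = (10 − (67 mod 10)) mod 10 = 3.

3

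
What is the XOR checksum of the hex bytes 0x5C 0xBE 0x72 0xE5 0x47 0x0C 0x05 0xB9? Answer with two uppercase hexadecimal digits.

XOR the bytes together:
  start with 0x5C
  0x5C ⊕ 0xBE = 0xE2
  0xE2 ⊕ 0x72 = 0x90
  0x90 ⊕ 0xE5 = 0x75
  0x75 ⊕ 0x47 = 0x32
  0x32 ⊕ 0x0C = 0x3E
  0x3E ⊕ 0x05 = 0x3B
  0x3B ⊕ 0xB9 = 0x82

82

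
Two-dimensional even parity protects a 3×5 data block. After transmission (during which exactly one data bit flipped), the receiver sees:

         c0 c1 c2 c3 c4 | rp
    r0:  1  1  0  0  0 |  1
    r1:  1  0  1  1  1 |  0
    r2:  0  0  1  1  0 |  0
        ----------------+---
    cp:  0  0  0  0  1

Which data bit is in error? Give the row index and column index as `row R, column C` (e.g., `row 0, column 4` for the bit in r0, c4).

row 0, column 1

Recompute each row's even parity and compare to rp:
  r0: data parity 0, sent rp 1 → mismatch
  r1: data parity 0, sent rp 0 → ok
  r2: data parity 0, sent rp 0 → ok
Recompute each column's even parity and compare to cp:
  c0: data parity 0, sent cp 0 → ok
  c1: data parity 1, sent cp 0 → mismatch
  c2: data parity 0, sent cp 0 → ok
  c3: data parity 0, sent cp 0 → ok
  c4: data parity 1, sent cp 1 → ok
Exactly one row (r0) and one column (c1) fail → the flipped bit is at their intersection.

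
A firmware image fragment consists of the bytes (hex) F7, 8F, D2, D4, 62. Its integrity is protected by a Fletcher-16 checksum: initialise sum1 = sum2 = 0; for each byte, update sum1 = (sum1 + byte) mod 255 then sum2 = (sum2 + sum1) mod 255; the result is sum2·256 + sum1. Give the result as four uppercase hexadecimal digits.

9A91

Running sums (mod 255):
  after byte 0 (F7): sum1=247, sum2=247
  after byte 1 (8F): sum1=135, sum2=127
  after byte 2 (D2): sum1=90, sum2=217
  after byte 3 (D4): sum1=47, sum2=9
  after byte 4 (62): sum1=145, sum2=154
Checksum = sum2·256 + sum1 = 154·256 + 145 = 39569 = 0x9A91.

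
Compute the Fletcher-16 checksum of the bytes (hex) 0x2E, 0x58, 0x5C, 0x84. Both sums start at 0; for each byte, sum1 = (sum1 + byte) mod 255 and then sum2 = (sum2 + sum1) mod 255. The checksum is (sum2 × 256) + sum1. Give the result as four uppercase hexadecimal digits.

FE67

Running sums (mod 255):
  after byte 0 (0x2E): sum1=46, sum2=46
  after byte 1 (0x58): sum1=134, sum2=180
  after byte 2 (0x5C): sum1=226, sum2=151
  after byte 3 (0x84): sum1=103, sum2=254
Checksum = sum2·256 + sum1 = 254·256 + 103 = 65127 = 0xFE67.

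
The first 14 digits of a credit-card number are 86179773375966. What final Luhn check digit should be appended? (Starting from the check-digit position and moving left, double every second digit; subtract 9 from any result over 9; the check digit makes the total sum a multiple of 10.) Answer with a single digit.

5

Partial digits right→left: 6 6 9 5 7 3 3 7 7 9 7 1 6 8
Double every second digit counting from the check-digit position (so the 1st, 3rd, 5th, ... of the partial from the right).
  doubled (with −9 where >9): 3 9 5 6 5 5 3 → sum 36
  kept as-is: 6 5 3 7 9 1 8 → sum 39
Total = 36 + 39 = 75.
Check digit = (10 − (75 mod 10)) mod 10 = 5.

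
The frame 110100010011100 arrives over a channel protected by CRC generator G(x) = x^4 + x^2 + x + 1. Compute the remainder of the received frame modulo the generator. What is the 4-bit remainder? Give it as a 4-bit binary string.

Modulo-2 division of 110100010011100 by 10111:
  pos 0: 11010 XOR 10111 = 01101
  pos 1: 11010 XOR 10111 = 01101
  pos 2: 11010 XOR 10111 = 01101
  pos 3: 11011 XOR 10111 = 01100
  pos 4: 11000 XOR 10111 = 01111
  pos 5: 11110 XOR 10111 = 01001
  pos 6: 10011 XOR 10111 = 00100
  pos 8: 10011 XOR 10111 = 00100
  pos 10: 10000 XOR 10111 = 00111
Remainder = 0111 (nonzero — an error is detected).

0111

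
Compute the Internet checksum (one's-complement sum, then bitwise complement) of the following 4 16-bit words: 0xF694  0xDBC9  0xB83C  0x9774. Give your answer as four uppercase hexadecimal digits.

DDEF

One's-complement addition (fold any carry out of bit 15 back into bit 0):
  0xF694 + 0xDBC9 = 0x1D25D → wrap carry → 0xD25E
  0xD25E + 0xB83C = 0x18A9A → wrap carry → 0x8A9B
  0x8A9B + 0x9774 = 0x1220F → wrap carry → 0x2210
One's-complement sum = 0x2210.
Checksum = ~0x2210 & 0xFFFF = 0xDDEF.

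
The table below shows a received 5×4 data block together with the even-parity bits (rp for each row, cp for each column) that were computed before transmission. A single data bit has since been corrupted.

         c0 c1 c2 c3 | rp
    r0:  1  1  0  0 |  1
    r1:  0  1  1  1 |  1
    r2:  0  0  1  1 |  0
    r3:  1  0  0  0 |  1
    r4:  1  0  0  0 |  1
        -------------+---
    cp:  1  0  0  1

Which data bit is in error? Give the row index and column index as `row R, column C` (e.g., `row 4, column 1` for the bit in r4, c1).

row 0, column 3

Recompute each row's even parity and compare to rp:
  r0: data parity 0, sent rp 1 → mismatch
  r1: data parity 1, sent rp 1 → ok
  r2: data parity 0, sent rp 0 → ok
  r3: data parity 1, sent rp 1 → ok
  r4: data parity 1, sent rp 1 → ok
Recompute each column's even parity and compare to cp:
  c0: data parity 1, sent cp 1 → ok
  c1: data parity 0, sent cp 0 → ok
  c2: data parity 0, sent cp 0 → ok
  c3: data parity 0, sent cp 1 → mismatch
Exactly one row (r0) and one column (c3) fail → the flipped bit is at their intersection.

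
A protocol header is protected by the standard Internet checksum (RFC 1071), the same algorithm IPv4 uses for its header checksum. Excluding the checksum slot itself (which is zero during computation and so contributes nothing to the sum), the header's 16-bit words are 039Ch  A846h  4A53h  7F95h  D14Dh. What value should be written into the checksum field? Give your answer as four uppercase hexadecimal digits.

One's-complement addition (fold any carry out of bit 15 back into bit 0):
  0x039C + 0xA846 = 0x0ABE2
  0xABE2 + 0x4A53 = 0x0F635
  0xF635 + 0x7F95 = 0x175CA → wrap carry → 0x75CB
  0x75CB + 0xD14D = 0x14718 → wrap carry → 0x4719
One's-complement sum = 0x4719.
Checksum = ~0x4719 & 0xFFFF = 0xB8E6.

B8E6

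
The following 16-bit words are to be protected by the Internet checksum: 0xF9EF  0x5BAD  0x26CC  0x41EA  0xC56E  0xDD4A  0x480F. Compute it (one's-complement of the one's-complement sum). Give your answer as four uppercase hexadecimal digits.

One's-complement addition (fold any carry out of bit 15 back into bit 0):
  0xF9EF + 0x5BAD = 0x1559C → wrap carry → 0x559D
  0x559D + 0x26CC = 0x07C69
  0x7C69 + 0x41EA = 0x0BE53
  0xBE53 + 0xC56E = 0x183C1 → wrap carry → 0x83C2
  0x83C2 + 0xDD4A = 0x1610C → wrap carry → 0x610D
  0x610D + 0x480F = 0x0A91C
One's-complement sum = 0xA91C.
Checksum = ~0xA91C & 0xFFFF = 0x56E3.

56E3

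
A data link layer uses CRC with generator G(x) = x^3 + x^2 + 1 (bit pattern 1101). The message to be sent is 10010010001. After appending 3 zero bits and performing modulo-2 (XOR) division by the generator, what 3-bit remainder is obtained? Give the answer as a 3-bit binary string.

Append 3 zeros: 10010010001000. Divide by 1101 (XOR where the leading bit is 1):
  pos 0: 1001 XOR 1101 = 0100
  pos 1: 1000 XOR 1101 = 0101
  pos 2: 1010 XOR 1101 = 0111
  pos 3: 1111 XOR 1101 = 0010
  pos 5: 1000 XOR 1101 = 0101
  pos 6: 1010 XOR 1101 = 0111
  pos 7: 1111 XOR 1101 = 0010
  pos 9: 1000 XOR 1101 = 0101
  pos 10: 1010 XOR 1101 = 0111
Remainder (last 3 bits) = 111. This is the CRC / FCS.

111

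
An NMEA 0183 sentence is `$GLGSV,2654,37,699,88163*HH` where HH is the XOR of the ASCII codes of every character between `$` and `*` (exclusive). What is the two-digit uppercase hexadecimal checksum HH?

4A

XOR the ASCII codes of the payload characters:
  'G' = 0x47 → acc = 0x47
  'L' = 0x4C → acc = 0x0B
  'G' = 0x47 → acc = 0x4C
  'S' = 0x53 → acc = 0x1F
  'V' = 0x56 → acc = 0x49
  ',' = 0x2C → acc = 0x65
  '2' = 0x32 → acc = 0x57
  '6' = 0x36 → acc = 0x61
  '5' = 0x35 → acc = 0x54
  '4' = 0x34 → acc = 0x60
  ',' = 0x2C → acc = 0x4C
  '3' = 0x33 → acc = 0x7F
  '7' = 0x37 → acc = 0x48
  ',' = 0x2C → acc = 0x64
  '6' = 0x36 → acc = 0x52
  '9' = 0x39 → acc = 0x6B
  '9' = 0x39 → acc = 0x52
  ',' = 0x2C → acc = 0x7E
  '8' = 0x38 → acc = 0x46
  '8' = 0x38 → acc = 0x7E
  '1' = 0x31 → acc = 0x4F
  '6' = 0x36 → acc = 0x79
  '3' = 0x33 → acc = 0x4A
Checksum = 0x4A.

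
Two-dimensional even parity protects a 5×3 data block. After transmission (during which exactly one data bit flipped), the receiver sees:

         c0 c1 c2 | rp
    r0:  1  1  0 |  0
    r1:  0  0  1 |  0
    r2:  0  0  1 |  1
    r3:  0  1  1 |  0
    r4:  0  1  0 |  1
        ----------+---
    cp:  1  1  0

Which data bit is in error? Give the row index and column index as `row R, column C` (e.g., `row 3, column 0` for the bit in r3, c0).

row 1, column 2

Recompute each row's even parity and compare to rp:
  r0: data parity 0, sent rp 0 → ok
  r1: data parity 1, sent rp 0 → mismatch
  r2: data parity 1, sent rp 1 → ok
  r3: data parity 0, sent rp 0 → ok
  r4: data parity 1, sent rp 1 → ok
Recompute each column's even parity and compare to cp:
  c0: data parity 1, sent cp 1 → ok
  c1: data parity 1, sent cp 1 → ok
  c2: data parity 1, sent cp 0 → mismatch
Exactly one row (r1) and one column (c2) fail → the flipped bit is at their intersection.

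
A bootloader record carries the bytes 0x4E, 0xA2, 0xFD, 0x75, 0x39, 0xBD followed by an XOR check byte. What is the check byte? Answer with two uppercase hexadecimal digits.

XOR the bytes together:
  start with 0x4E
  0x4E ⊕ 0xA2 = 0xEC
  0xEC ⊕ 0xFD = 0x11
  0x11 ⊕ 0x75 = 0x64
  0x64 ⊕ 0x39 = 0x5D
  0x5D ⊕ 0xBD = 0xE0

E0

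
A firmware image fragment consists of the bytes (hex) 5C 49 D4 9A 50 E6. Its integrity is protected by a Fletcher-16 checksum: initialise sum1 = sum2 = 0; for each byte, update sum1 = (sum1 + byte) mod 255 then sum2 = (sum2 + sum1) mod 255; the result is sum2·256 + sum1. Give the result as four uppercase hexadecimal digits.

434C

Running sums (mod 255):
  after byte 0 (5C): sum1=92, sum2=92
  after byte 1 (49): sum1=165, sum2=2
  after byte 2 (D4): sum1=122, sum2=124
  after byte 3 (9A): sum1=21, sum2=145
  after byte 4 (50): sum1=101, sum2=246
  after byte 5 (E6): sum1=76, sum2=67
Checksum = sum2·256 + sum1 = 67·256 + 76 = 17228 = 0x434C.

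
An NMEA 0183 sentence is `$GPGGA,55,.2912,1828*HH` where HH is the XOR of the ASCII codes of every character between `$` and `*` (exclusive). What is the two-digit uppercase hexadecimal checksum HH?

5F

XOR the ASCII codes of the payload characters:
  'G' = 0x47 → acc = 0x47
  'P' = 0x50 → acc = 0x17
  'G' = 0x47 → acc = 0x50
  'G' = 0x47 → acc = 0x17
  'A' = 0x41 → acc = 0x56
  ',' = 0x2C → acc = 0x7A
  '5' = 0x35 → acc = 0x4F
  '5' = 0x35 → acc = 0x7A
  ',' = 0x2C → acc = 0x56
  '.' = 0x2E → acc = 0x78
  '2' = 0x32 → acc = 0x4A
  '9' = 0x39 → acc = 0x73
  '1' = 0x31 → acc = 0x42
  '2' = 0x32 → acc = 0x70
  ',' = 0x2C → acc = 0x5C
  '1' = 0x31 → acc = 0x6D
  '8' = 0x38 → acc = 0x55
  '2' = 0x32 → acc = 0x67
  '8' = 0x38 → acc = 0x5F
Checksum = 0x5F.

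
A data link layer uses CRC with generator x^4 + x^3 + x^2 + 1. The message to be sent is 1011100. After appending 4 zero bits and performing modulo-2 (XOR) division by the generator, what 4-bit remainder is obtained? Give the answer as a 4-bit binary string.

Append 4 zeros: 10111000000. Divide by 11101 (XOR where the leading bit is 1):
  pos 0: 10111 XOR 11101 = 01010
  pos 1: 10100 XOR 11101 = 01001
  pos 2: 10010 XOR 11101 = 01111
  pos 3: 11110 XOR 11101 = 00011
  pos 6: 11000 XOR 11101 = 00101
Remainder (last 4 bits) = 0101. This is the CRC / FCS.

0101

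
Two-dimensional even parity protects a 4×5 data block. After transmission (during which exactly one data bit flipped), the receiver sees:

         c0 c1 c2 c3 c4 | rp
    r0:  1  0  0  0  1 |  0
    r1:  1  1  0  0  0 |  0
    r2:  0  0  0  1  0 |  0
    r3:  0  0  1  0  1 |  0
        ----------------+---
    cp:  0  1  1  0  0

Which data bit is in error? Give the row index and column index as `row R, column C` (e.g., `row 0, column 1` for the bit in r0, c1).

Recompute each row's even parity and compare to rp:
  r0: data parity 0, sent rp 0 → ok
  r1: data parity 0, sent rp 0 → ok
  r2: data parity 1, sent rp 0 → mismatch
  r3: data parity 0, sent rp 0 → ok
Recompute each column's even parity and compare to cp:
  c0: data parity 0, sent cp 0 → ok
  c1: data parity 1, sent cp 1 → ok
  c2: data parity 1, sent cp 1 → ok
  c3: data parity 1, sent cp 0 → mismatch
  c4: data parity 0, sent cp 0 → ok
Exactly one row (r2) and one column (c3) fail → the flipped bit is at their intersection.

row 2, column 3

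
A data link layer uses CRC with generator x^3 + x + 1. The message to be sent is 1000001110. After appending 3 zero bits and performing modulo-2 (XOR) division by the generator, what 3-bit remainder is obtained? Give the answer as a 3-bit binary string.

Append 3 zeros: 1000001110000. Divide by 1011 (XOR where the leading bit is 1):
  pos 0: 1000 XOR 1011 = 0011
  pos 2: 1100 XOR 1011 = 0111
  pos 3: 1111 XOR 1011 = 0100
  pos 4: 1001 XOR 1011 = 0010
  pos 6: 1010 XOR 1011 = 0001
  pos 9: 1000 XOR 1011 = 0011
Remainder (last 3 bits) = 011. This is the CRC / FCS.

011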